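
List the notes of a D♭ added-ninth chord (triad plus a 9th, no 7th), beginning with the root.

Root D-flat, quality added-ninth:
- root: D-flat
- major 3rd: F
- perfect 5th: A-flat
- major 9th: E-flat

D-flat  F  A-flat  E-flat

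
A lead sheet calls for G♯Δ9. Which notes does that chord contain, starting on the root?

G♯Δ9 is a major ninth built on G#.
Root: G#
Major 3rd (3rd): B#
Perfect 5th (5th): D#
Major 7th (7th): F##
Major 9th (9th): A#

G#, B#, D#, F##, A#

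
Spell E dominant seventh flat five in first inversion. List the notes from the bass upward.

G-sharp, B-flat, D, E

In root position, E dominant seventh flat five is E–G-sharp–B-flat–D.
First inversion puts the third (G-sharp) in the bass.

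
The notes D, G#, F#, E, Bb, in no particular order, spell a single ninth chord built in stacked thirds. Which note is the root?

E

Arranged so that each adjacent pair is a third by letter name: E – G# – Bb – D – F#.
The bottom of that stack, E, is the root (this is E dominant ninth flat five).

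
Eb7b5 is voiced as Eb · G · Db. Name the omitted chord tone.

Bbb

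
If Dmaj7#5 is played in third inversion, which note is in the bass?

Dmaj7#5 = D–F#–A#–C#. Third inversion → seventh in the bass = C#.

C#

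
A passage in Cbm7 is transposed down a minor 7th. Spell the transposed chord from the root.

Db – Fb – Ab – Cb

Transposed root: Cb → Db (minor 7th down). So we spell Db minor seventh:
root → Db
3rd (minor 3rd) → Fb
5th (perfect 5th) → Ab
7th (minor 7th) → Cb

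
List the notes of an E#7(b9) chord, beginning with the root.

E# G## B# D# F#

E#7(b9) is a dominant seventh flat nine built on E#.
- root: E#
- major 3rd: G##
- perfect 5th: B#
- minor 7th: D#
- minor 9th: F#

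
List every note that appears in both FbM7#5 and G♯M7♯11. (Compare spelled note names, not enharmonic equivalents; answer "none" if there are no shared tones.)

none

FbM7#5: Fb Ab C Eb
G♯M7♯11: G# B# D# F## C##
Common to both → none.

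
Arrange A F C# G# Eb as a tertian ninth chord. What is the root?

F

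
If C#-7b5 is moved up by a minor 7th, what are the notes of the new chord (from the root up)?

B, D, F, A

A minor 7th up from C# is B, so the new chord is B half-diminished seventh.
- root: B
- minor 3rd: D
- diminished 5th: F
- minor 7th: A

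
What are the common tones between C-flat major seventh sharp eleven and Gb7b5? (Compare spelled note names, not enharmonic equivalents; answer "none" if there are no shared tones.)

Gb  Bb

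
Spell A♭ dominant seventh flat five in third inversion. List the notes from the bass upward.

G-flat – A-flat – C – E-double-flat

In root position, A♭ dominant seventh flat five is A-flat–C–E-double-flat–G-flat.
Third inversion puts the seventh (G-flat) in the bass.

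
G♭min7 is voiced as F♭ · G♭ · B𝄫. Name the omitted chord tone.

The full G♭min7 chord is G♭, B𝄫, D♭, F♭.
Comparing with the voicing, the perfect 5th (5th) — D♭ — is absent.

D♭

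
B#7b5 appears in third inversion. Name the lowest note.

A#

B#7b5 in root position is B#–D##–F#–A#.
Third inversion places the seventh in the bass, which is A#.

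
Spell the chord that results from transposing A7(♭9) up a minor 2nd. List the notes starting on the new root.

A minor 2nd up from A is B♭, so the new chord is B♭ dominant seventh flat nine.
root → B♭
3rd (major 3rd) → D
5th (perfect 5th) → F
7th (minor 7th) → A♭
9th (minor 9th) → C♭

B♭ – D – F – A♭ – C♭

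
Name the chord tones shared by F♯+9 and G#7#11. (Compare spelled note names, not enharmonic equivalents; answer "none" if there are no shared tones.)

F# – C## – G#

F♯+9: F# A# C## E G#
G#7#11: G# B# D# F# C##
Common to both → F#, C##, G#.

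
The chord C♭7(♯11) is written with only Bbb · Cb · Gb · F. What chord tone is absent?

Eb

C♭7(♯11) = Cb, Eb, Gb, Bbb, F. The voicing lacks the 3rd (major 3rd), Eb.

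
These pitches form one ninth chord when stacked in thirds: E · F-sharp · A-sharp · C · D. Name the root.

D

Stacking in thirds gives D – F-sharp – A-sharp – C – E, so D is the root — D dominant ninth sharp five.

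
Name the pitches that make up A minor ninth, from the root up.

A C E G B

Root A, quality minor ninth:
root → A
3rd (minor 3rd) → C
5th (perfect 5th) → E
7th (minor 7th) → G
9th (major 9th) → B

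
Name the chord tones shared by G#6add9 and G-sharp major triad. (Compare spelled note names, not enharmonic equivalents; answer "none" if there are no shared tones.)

G# – B# – D#

G#6add9: G# B# D# E# A#
G-sharp major triad: G# B# D#
Common to both → G#, B#, D#.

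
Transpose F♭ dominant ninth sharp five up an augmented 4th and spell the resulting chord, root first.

B-flat D F-sharp A-flat C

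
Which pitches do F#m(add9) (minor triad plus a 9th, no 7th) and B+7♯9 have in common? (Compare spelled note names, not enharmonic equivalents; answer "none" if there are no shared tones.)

F#m(add9) = F#, A, C#, G#.
B+7♯9 = B, D#, F##, A, C##.
Shared: A.

A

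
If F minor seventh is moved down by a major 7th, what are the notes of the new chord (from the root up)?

A major 7th down from F is G♭, so the new chord is G♭ minor seventh.
G♭ — root
B𝄫 — minor 3rd
D♭ — perfect 5th
F♭ — minor 7th

G♭ B𝄫 D♭ F♭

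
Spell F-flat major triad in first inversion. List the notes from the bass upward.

In root position, F-flat major triad is Fb–Ab–Cb.
First inversion puts the third (Ab) in the bass.

Ab Cb Fb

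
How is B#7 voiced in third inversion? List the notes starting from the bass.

A#, B#, D##, F##

B#7 = B#–D##–F##–A#; third inversion → seventh (A#) lowest.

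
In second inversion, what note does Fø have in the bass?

Cb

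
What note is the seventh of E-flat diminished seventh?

Root of E-flat diminished seventh = E♭. The 7th is a diminished 7th: E♭ up a diminished 7th → D𝄫.

D𝄫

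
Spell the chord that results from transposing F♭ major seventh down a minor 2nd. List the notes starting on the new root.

Transposed root: F-flat → E-flat (minor 2nd down). So we spell E-flat major seventh:
E-flat — root
G — major 3rd
B-flat — perfect 5th
D — major 7th

E-flat G B-flat D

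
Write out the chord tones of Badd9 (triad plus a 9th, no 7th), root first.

B – D# – F# – C#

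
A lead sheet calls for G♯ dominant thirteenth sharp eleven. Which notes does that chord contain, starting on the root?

Root G#, quality dominant thirteenth sharp eleven:
- root: G#
- major 3rd: B#
- perfect 5th: D#
- minor 7th: F#
- major 9th: A#
- augmented 11th: C##
- major 13th: E#

G# – B# – D# – F# – A# – C## – E#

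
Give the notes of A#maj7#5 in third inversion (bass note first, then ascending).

A#maj7#5 = A♯–C𝄪–E𝄪–G𝄪; third inversion → seventh (G𝄪) lowest.

G𝄪, A♯, C𝄪, E𝄪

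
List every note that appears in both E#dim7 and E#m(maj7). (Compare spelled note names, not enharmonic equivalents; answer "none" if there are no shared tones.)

E#, G#

E#dim7: E# G# B D
E#m(maj7): E# G# B# D##
Common to both → E#, G#.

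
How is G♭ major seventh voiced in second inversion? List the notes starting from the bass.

G♭ major seventh = G♭–B♭–D♭–F; second inversion → fifth (D♭) lowest.

D♭, F, G♭, B♭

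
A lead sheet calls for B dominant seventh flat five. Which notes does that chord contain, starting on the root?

B, D#, F, A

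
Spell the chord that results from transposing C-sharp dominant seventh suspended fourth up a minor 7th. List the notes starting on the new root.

C# up a minor 7th → B. New chord: B dominant seventh suspended fourth.
root → B
4th (perfect 4th) → E
5th (perfect 5th) → F#
7th (minor 7th) → A

B  E  F#  A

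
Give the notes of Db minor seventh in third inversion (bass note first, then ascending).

C-flat, D-flat, F-flat, A-flat

In root position, Db minor seventh is D-flat–F-flat–A-flat–C-flat.
Third inversion puts the seventh (C-flat) in the bass.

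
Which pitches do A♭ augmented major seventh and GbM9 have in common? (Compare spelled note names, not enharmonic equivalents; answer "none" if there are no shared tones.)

A♭

A♭ augmented major seventh: A♭ C E G
GbM9: G♭ B♭ D♭ F A♭
Common to both → A♭.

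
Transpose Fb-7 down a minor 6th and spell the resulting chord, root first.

Ab  Cb  Eb  Gb

A minor 6th down from Fb is Ab, so the new chord is Ab minor seventh.
Ab — root
Cb — minor 3rd
Eb — perfect 5th
Gb — minor 7th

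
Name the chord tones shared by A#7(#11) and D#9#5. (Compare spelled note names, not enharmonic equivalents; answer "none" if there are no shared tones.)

A#7(#11) = A♯, C𝄪, E♯, G♯, D𝄪.
D#9#5 = D♯, F𝄪, A𝄪, C♯, E♯.
Shared: E♯.

E♯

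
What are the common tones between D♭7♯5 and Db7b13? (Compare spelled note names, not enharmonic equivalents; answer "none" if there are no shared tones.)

Db, F, Cb

D♭7♯5: Db F A Cb
Db7b13: Db F Ab Cb Bbb
Common to both → Db, F, Cb.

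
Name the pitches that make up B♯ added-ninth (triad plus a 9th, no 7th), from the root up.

B-sharp – D-double-sharp – F-double-sharp – C-double-sharp

B♯ added-ninth is an added-ninth built on B-sharp.
B-sharp — root
D-double-sharp — major 3rd
F-double-sharp — perfect 5th
C-double-sharp — major 9th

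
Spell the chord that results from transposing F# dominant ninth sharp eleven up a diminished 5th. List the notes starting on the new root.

C, E, G, B-flat, D, F-sharp

Transposed root: F-sharp → C (diminished 5th up). So we spell C dominant ninth sharp eleven:
- root: C
- major 3rd: E
- perfect 5th: G
- minor 7th: B-flat
- major 9th: D
- augmented 11th: F-sharp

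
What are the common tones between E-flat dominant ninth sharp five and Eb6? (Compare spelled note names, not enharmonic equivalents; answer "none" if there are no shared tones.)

E-flat dominant ninth sharp five = Eb, G, B, Db, F.
Eb6 = Eb, G, Bb, C.
Shared: Eb, G.

Eb, G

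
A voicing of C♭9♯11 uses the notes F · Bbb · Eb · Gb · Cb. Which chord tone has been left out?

C♭9♯11 = Cb, Eb, Gb, Bbb, Db, F. The voicing lacks the 9th (major 9th), Db.

Db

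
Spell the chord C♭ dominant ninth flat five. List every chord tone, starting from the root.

C-flat, E-flat, G-double-flat, B-double-flat, D-flat

C♭ dominant ninth flat five is a dominant ninth flat five built on C-flat.
Root: C-flat
Major 3rd (3rd): E-flat
Diminished 5th (5th): G-double-flat
Minor 7th (7th): B-double-flat
Major 9th (9th): D-flat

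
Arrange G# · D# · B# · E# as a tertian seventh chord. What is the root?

Stacking in thirds gives E# – G# – B# – D#, so E# is the root — E# minor seventh.

E#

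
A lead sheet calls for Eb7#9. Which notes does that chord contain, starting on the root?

Eb7#9 is a dominant seventh sharp nine built on Eb.
root → Eb
3rd (major 3rd) → G
5th (perfect 5th) → Bb
7th (minor 7th) → Db
9th (augmented 9th) → F#

Eb G Bb Db F#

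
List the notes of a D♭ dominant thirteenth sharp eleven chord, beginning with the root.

D-flat  F  A-flat  C-flat  E-flat  G  B-flat

Root D-flat, quality dominant thirteenth sharp eleven:
root → D-flat
3rd (major 3rd) → F
5th (perfect 5th) → A-flat
7th (minor 7th) → C-flat
9th (major 9th) → E-flat
11th (augmented 11th) → G
13th (major 13th) → B-flat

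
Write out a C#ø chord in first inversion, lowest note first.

E  G  B  C#

In root position, C#ø is C#–E–G–B.
First inversion puts the third (E) in the bass.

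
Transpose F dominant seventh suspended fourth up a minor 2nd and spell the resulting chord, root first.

A minor 2nd up from F is G-flat, so the new chord is G-flat dominant seventh suspended fourth.
G-flat — root
C-flat — perfect 4th
D-flat — perfect 5th
F-flat — minor 7th

G-flat, C-flat, D-flat, F-flat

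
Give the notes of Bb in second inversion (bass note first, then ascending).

F, Bb, D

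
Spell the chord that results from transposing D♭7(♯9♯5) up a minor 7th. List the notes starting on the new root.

Transposed root: Db → Cb (minor 7th up). So we spell Cb dominant seventh sharp nine sharp five:
Cb — root
Eb — major 3rd
G — augmented 5th
Bbb — minor 7th
D — augmented 9th

Cb, Eb, G, Bbb, D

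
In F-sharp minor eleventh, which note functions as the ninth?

Root of F-sharp minor eleventh = F#. The 9th is a major 9th: F# up a major 9th → G#.

G#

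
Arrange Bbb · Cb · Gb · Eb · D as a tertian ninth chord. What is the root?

Cb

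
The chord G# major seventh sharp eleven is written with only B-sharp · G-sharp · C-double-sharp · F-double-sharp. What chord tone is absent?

D-sharp

The full G# major seventh sharp eleven chord is G-sharp, B-sharp, D-sharp, F-double-sharp, C-double-sharp.
Comparing with the voicing, the perfect 5th (5th) — D-sharp — is absent.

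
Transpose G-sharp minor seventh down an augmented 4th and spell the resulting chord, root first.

Transposed root: G# → D (augmented 4th down). So we spell D minor seventh:
- root: D
- minor 3rd: F
- perfect 5th: A
- minor 7th: C

D, F, A, C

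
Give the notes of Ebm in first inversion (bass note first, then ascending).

Gb – Bb – Eb

Ebm = Eb–Gb–Bb; first inversion → third (Gb) lowest.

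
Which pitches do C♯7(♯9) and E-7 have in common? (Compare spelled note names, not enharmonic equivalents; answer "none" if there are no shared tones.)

B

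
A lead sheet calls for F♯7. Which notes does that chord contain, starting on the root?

F# – A# – C# – E

F♯7: dominant seventh on F#.
- root: F#
- major 3rd: A#
- perfect 5th: C#
- minor 7th: E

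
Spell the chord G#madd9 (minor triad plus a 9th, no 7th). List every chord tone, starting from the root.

G#, B, D#, A#

Root G#, quality minor added-ninth:
root → G#
3rd (minor 3rd) → B
5th (perfect 5th) → D#
9th (major 9th) → A#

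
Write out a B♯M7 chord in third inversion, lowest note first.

A𝄪, B♯, D𝄪, F𝄪

B♯M7 = B♯–D𝄪–F𝄪–A𝄪; third inversion → seventh (A𝄪) lowest.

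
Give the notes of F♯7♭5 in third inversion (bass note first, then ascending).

E, F#, A#, C

F♯7♭5 = F#–A#–C–E; third inversion → seventh (E) lowest.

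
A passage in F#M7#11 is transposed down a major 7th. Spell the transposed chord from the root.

G – B – D – F# – C#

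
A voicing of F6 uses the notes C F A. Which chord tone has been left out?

F6 = F, A, C, D. The voicing lacks the 6th (major 6th), D.

D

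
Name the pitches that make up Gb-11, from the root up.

Gb Bbb Db Fb Ab Cb

Root Gb, quality minor eleventh:
Gb — root
Bbb — minor 3rd
Db — perfect 5th
Fb — minor 7th
Ab — major 9th
Cb — perfect 11th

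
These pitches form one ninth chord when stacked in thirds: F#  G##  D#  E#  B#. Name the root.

E#

Stacking in thirds gives E# – G## – B# – D# – F#, so E# is the root — E# dominant seventh flat nine.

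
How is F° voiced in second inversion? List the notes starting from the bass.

F° = F–Ab–Cb; second inversion → fifth (Cb) lowest.

Cb – F – Ab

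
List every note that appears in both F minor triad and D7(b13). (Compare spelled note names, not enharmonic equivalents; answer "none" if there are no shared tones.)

F minor triad = F, Ab, C.
D7(b13) = D, F#, A, C, Bb.
Shared: C.

C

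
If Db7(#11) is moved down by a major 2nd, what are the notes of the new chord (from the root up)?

Cb, Eb, Gb, Bbb, F

A major 2nd down from Db is Cb, so the new chord is Cb dominant seventh sharp eleven.
- root: Cb
- major 3rd: Eb
- perfect 5th: Gb
- minor 7th: Bbb
- augmented 11th: F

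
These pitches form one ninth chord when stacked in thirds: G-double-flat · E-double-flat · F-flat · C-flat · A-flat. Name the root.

Stacking in thirds gives F-flat – A-flat – C-flat – E-double-flat – G-double-flat, so F-flat is the root — F-flat dominant seventh flat nine.

F-flat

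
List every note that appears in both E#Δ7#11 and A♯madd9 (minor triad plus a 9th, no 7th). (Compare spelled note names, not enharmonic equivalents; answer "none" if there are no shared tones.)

E#Δ7#11 = E#, G##, B#, D##, A##.
A♯madd9 = A#, C#, E#, B#.
Shared: E#, B#.

E#  B#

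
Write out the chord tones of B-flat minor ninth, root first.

B-flat, D-flat, F, A-flat, C

Root B-flat, quality minor ninth:
B-flat — root
D-flat — minor 3rd
F — perfect 5th
A-flat — minor 7th
C — major 9th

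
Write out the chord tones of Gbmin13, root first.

G♭, B𝄫, D♭, F♭, A♭, C♭, E♭

Gbmin13 is a minor thirteenth built on G♭.
G♭ — root
B𝄫 — minor 3rd
D♭ — perfect 5th
F♭ — minor 7th
A♭ — major 9th
C♭ — perfect 11th
E♭ — major 13th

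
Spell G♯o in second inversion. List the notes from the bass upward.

G♯o = G#–B–D; second inversion → fifth (D) lowest.

D  G#  B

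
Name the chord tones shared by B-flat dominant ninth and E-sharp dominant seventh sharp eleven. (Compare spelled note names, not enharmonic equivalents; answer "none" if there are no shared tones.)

none

B-flat dominant ninth = B♭, D, F, A♭, C.
E-sharp dominant seventh sharp eleven = E♯, G𝄪, B♯, D♯, A𝄪.
Shared: none.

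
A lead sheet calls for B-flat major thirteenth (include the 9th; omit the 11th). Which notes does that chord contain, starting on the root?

Root Bb, quality major thirteenth:
root → Bb
3rd (major 3rd) → D
5th (perfect 5th) → F
7th (major 7th) → A
9th (major 9th) → C
13th (major 13th) → G

Bb, D, F, A, C, G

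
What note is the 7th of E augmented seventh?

D

Root of E augmented seventh = E. The 7th is a minor 7th: E up a minor 7th → D.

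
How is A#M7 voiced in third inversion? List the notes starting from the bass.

G## – A# – C## – E#

A#M7 = A#–C##–E#–G##; third inversion → seventh (G##) lowest.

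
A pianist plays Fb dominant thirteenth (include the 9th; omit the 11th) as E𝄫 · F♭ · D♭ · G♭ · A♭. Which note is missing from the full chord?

The full Fb dominant thirteenth chord is F♭, A♭, C♭, E𝄫, G♭, D♭.
Comparing with the voicing, the perfect 5th (5th) — C♭ — is absent.

C♭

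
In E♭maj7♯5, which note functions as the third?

Root of E♭maj7♯5 = Eb. The 3rd is a major 3rd: Eb up a major 3rd → G.

G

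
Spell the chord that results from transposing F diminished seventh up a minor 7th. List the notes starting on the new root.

E-flat  G-flat  B-double-flat  D-double-flat

A minor 7th up from F is E-flat, so the new chord is E-flat diminished seventh.
- root: E-flat
- minor 3rd: G-flat
- diminished 5th: B-double-flat
- diminished 7th: D-double-flat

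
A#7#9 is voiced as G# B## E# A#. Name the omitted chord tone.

The full A#7#9 chord is A#, C##, E#, G#, B##.
Comparing with the voicing, the major 3rd (3rd) — C## — is absent.

C##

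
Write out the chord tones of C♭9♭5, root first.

C♭  E♭  G𝄫  B𝄫  D♭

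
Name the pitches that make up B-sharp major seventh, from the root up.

Root B♯, quality major seventh:
- root: B♯
- major 3rd: D𝄪
- perfect 5th: F𝄪
- major 7th: A𝄪

B♯, D𝄪, F𝄪, A𝄪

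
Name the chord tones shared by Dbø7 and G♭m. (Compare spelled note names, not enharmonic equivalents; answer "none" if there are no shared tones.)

Dbø7: Db Fb Abb Cb
G♭m: Gb Bbb Db
Common to both → Db.

Db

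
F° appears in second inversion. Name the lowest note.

Cb

F° = F–Ab–Cb. Second inversion → fifth in the bass = Cb.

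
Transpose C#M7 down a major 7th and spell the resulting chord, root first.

D, F#, A, C#

A major 7th down from C# is D, so the new chord is D major seventh.
root → D
3rd (major 3rd) → F#
5th (perfect 5th) → A
7th (major 7th) → C#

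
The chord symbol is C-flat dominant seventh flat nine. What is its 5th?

Gb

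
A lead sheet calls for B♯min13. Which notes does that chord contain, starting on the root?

B#  D#  F##  A#  C##  E#  G##

B♯min13: minor thirteenth on B#.
B# — root
D# — minor 3rd
F## — perfect 5th
A# — minor 7th
C## — major 9th
E# — perfect 11th
G## — major 13th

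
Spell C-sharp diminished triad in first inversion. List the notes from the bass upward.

C-sharp diminished triad = C#–E–G; first inversion → third (E) lowest.

E G C#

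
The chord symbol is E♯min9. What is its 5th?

Root of E♯min9 = E♯. The 5th is a perfect 5th: E♯ up a perfect 5th → B♯.

B♯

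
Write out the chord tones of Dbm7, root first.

D♭ F♭ A♭ C♭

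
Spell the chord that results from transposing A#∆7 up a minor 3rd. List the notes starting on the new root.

A minor 3rd up from A♯ is C♯, so the new chord is C♯ major seventh.
root → C♯
3rd (major 3rd) → E♯
5th (perfect 5th) → G♯
7th (major 7th) → B♯

C♯  E♯  G♯  B♯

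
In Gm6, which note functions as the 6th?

E

Gm6 is built on G; its 6th is a major 6th above the root.
A sixth above G uses the letter E, and the major 6th above G is E.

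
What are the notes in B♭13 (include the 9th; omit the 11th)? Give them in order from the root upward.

Bb D F Ab C G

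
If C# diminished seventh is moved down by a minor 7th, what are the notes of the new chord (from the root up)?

Transposed root: C-sharp → D-sharp (minor 7th down). So we spell D-sharp diminished seventh:
Root: D-sharp
Minor 3rd (3rd): F-sharp
Diminished 5th (5th): A
Diminished 7th (7th): C

D-sharp  F-sharp  A  C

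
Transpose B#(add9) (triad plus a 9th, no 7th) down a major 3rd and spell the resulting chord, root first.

B# down a major 3rd → G#. New chord: G# added-ninth.
Root: G#
Major 3rd (3rd): B#
Perfect 5th (5th): D#
Major 9th (9th): A#

G# – B# – D# – A#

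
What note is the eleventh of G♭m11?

Cb

Root of G♭m11 = Gb. The 11th is a perfect 11th: Gb up a perfect 11th → Cb.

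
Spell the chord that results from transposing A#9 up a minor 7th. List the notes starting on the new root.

A minor 7th up from A# is G#, so the new chord is G# dominant ninth.
root → G#
3rd (major 3rd) → B#
5th (perfect 5th) → D#
7th (minor 7th) → F#
9th (major 9th) → A#

G#  B#  D#  F#  A#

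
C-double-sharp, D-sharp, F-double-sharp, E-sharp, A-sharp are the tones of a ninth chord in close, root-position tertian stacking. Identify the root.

Arranged so that each adjacent pair is a third by letter name: D-sharp – F-double-sharp – A-sharp – C-double-sharp – E-sharp.
The bottom of that stack, D-sharp, is the root (this is D-sharp major ninth).

D-sharp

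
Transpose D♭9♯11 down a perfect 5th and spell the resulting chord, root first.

A perfect 5th down from Db is Gb, so the new chord is Gb dominant ninth sharp eleven.
root → Gb
3rd (major 3rd) → Bb
5th (perfect 5th) → Db
7th (minor 7th) → Fb
9th (major 9th) → Ab
11th (augmented 11th) → C

Gb  Bb  Db  Fb  Ab  C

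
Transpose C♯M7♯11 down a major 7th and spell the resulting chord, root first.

D F# A C# G#

Transposed root: C# → D (major 7th down). So we spell D major seventh sharp eleven:
root → D
3rd (major 3rd) → F#
5th (perfect 5th) → A
7th (major 7th) → C#
11th (augmented 11th) → G#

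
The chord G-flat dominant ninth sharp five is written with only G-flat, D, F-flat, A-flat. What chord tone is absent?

B-flat

G-flat dominant ninth sharp five = G-flat, B-flat, D, F-flat, A-flat. The voicing lacks the 3rd (major 3rd), B-flat.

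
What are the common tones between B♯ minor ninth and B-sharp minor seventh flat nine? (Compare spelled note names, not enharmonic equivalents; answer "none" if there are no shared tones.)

B-sharp – D-sharp – F-double-sharp – A-sharp

B♯ minor ninth: B-sharp D-sharp F-double-sharp A-sharp C-double-sharp
B-sharp minor seventh flat nine: B-sharp D-sharp F-double-sharp A-sharp C-sharp
Common to both → B-sharp, D-sharp, F-double-sharp, A-sharp.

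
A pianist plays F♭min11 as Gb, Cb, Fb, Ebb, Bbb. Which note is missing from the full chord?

The full F♭min11 chord is Fb, Abb, Cb, Ebb, Gb, Bbb.
Comparing with the voicing, the minor 3rd (3rd) — Abb — is absent.

Abb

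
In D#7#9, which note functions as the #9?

Root of D#7#9 = D#. The 9th is an augmented 9th: D# up an augmented 9th → E##.

E##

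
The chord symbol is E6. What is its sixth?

Root of E6 = E. The 6th is a major 6th: E up a major 6th → C#.

C#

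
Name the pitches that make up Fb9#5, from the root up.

F♭ – A♭ – C – E𝄫 – G♭

Fb9#5: dominant ninth sharp five on F♭.
F♭ — root
A♭ — major 3rd
C — augmented 5th
E𝄫 — minor 7th
G♭ — major 9th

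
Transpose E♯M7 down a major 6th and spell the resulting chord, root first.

G# B# D# F##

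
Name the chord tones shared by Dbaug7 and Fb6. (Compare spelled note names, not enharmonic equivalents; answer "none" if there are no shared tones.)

Dbaug7 = Db, F, A, Cb.
Fb6 = Fb, Ab, Cb, Db.
Shared: Db, Cb.

Db – Cb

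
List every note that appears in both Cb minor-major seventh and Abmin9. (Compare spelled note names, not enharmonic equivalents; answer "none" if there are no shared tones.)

Cb – Gb – Bb

Cb minor-major seventh: Cb Ebb Gb Bb
Abmin9: Ab Cb Eb Gb Bb
Common to both → Cb, Gb, Bb.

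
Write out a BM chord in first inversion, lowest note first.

In root position, BM is B–D#–F#.
First inversion puts the third (D#) in the bass.

D#  F#  B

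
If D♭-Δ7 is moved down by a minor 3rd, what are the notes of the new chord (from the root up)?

D♭ down a minor 3rd → B♭. New chord: B♭ minor-major seventh.
- root: B♭
- minor 3rd: D♭
- perfect 5th: F
- major 7th: A

B♭, D♭, F, A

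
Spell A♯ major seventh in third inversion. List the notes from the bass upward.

A♯ major seventh = A-sharp–C-double-sharp–E-sharp–G-double-sharp; third inversion → seventh (G-double-sharp) lowest.

G-double-sharp A-sharp C-double-sharp E-sharp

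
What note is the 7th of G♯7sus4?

Root of G♯7sus4 = G#. The 7th is a minor 7th: G# up a minor 7th → F#.

F#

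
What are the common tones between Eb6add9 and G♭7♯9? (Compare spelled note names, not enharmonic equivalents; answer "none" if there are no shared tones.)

Eb6add9: Eb G Bb C F
G♭7♯9: Gb Bb Db Fb A
Common to both → Bb.

Bb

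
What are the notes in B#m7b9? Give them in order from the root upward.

B#, D#, F##, A#, C#

B#m7b9: minor seventh flat nine on B#.
B# — root
D# — minor 3rd
F## — perfect 5th
A# — minor 7th
C# — minor 9th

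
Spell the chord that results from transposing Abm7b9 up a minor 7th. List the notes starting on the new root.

G♭, B𝄫, D♭, F♭, A𝄫

A♭ up a minor 7th → G♭. New chord: G♭ minor seventh flat nine.
root → G♭
3rd (minor 3rd) → B𝄫
5th (perfect 5th) → D♭
7th (minor 7th) → F♭
9th (minor 9th) → A𝄫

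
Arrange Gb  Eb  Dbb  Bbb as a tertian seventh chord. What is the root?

Stacking in thirds gives Eb – Gb – Bbb – Dbb, so Eb is the root — Eb diminished seventh.

Eb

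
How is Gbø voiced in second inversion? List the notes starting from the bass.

Dbb, Fb, Gb, Bbb

In root position, Gbø is Gb–Bbb–Dbb–Fb.
Second inversion puts the fifth (Dbb) in the bass.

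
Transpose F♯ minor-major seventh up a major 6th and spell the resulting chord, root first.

A major 6th up from F♯ is D♯, so the new chord is D♯ minor-major seventh.
Root: D♯
Minor 3rd (3rd): F♯
Perfect 5th (5th): A♯
Major 7th (7th): C𝄪

D♯  F♯  A♯  C𝄪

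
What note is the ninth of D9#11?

E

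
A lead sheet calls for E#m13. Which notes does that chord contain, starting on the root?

E# G# B# D# F## A# C##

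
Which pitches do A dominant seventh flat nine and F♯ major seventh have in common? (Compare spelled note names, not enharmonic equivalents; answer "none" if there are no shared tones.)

C-sharp

A dominant seventh flat nine: A C-sharp E G B-flat
F♯ major seventh: F-sharp A-sharp C-sharp E-sharp
Common to both → C-sharp.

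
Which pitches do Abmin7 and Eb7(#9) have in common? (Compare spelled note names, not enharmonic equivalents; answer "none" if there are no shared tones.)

Abmin7 = Ab, Cb, Eb, Gb.
Eb7(#9) = Eb, G, Bb, Db, F#.
Shared: Eb.

Eb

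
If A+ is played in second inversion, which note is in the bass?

A+ = A–C#–E#. Second inversion → fifth in the bass = E#.

E#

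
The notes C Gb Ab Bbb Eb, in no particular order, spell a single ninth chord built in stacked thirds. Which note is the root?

Stacking in thirds gives Ab – C – Eb – Gb – Bbb, so Ab is the root — Ab dominant seventh flat nine.

Ab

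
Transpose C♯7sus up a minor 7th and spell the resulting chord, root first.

Transposed root: C♯ → B (minor 7th up). So we spell B dominant seventh suspended fourth:
B — root
E — perfect 4th
F♯ — perfect 5th
A — minor 7th

B, E, F♯, A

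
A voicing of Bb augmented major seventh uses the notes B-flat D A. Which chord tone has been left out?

F-sharp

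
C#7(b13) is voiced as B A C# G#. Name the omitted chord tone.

C#7(b13) = C#, E#, G#, B, A. The voicing lacks the 3rd (major 3rd), E#.

E#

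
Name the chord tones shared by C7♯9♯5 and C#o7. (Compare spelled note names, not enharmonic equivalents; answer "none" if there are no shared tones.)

C7♯9♯5: C E G# Bb D#
C#o7: C# E G Bb
Common to both → E, Bb.

E – Bb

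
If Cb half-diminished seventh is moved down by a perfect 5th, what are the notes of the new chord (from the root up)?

Fb, Abb, Cbb, Ebb

Cb down a perfect 5th → Fb. New chord: Fb half-diminished seventh.
Fb — root
Abb — minor 3rd
Cbb — diminished 5th
Ebb — minor 7th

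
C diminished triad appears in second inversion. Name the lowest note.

G-flat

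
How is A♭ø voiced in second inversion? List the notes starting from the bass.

In root position, A♭ø is Ab–Cb–Ebb–Gb.
Second inversion puts the fifth (Ebb) in the bass.

Ebb – Gb – Ab – Cb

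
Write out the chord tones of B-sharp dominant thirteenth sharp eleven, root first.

B-sharp  D-double-sharp  F-double-sharp  A-sharp  C-double-sharp  E-double-sharp  G-double-sharp

B-sharp dominant thirteenth sharp eleven: dominant thirteenth sharp eleven on B-sharp.
Root: B-sharp
Major 3rd (3rd): D-double-sharp
Perfect 5th (5th): F-double-sharp
Minor 7th (7th): A-sharp
Major 9th (9th): C-double-sharp
Augmented 11th (11th): E-double-sharp
Major 13th (13th): G-double-sharp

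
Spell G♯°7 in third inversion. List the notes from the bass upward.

F  G#  B  D

In root position, G♯°7 is G#–B–D–F.
Third inversion puts the seventh (F) in the bass.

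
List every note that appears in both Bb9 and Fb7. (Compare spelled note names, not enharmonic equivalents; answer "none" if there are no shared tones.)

Bb9: B♭ D F A♭ C
Fb7: F♭ A♭ C♭ E𝄫
Common to both → A♭.

A♭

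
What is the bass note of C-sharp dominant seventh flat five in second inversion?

C-sharp dominant seventh flat five = C#–E#–G–B. Second inversion → fifth in the bass = G.

G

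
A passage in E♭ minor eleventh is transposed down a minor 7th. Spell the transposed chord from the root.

F A-flat C E-flat G B-flat

Transposed root: E-flat → F (minor 7th down). So we spell F minor eleventh:
root → F
3rd (minor 3rd) → A-flat
5th (perfect 5th) → C
7th (minor 7th) → E-flat
9th (major 9th) → G
11th (perfect 11th) → B-flat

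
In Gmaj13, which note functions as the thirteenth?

Gmaj13 is built on G; its 13th is a major 13th above the root.
A sixth above G uses the letter E, and the major 13th above G is E.

E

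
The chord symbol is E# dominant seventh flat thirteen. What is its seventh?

D-sharp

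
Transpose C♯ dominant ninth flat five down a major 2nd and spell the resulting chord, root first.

A major 2nd down from C♯ is B, so the new chord is B dominant ninth flat five.
B — root
D♯ — major 3rd
F — diminished 5th
A — minor 7th
C♯ — major 9th

B, D♯, F, A, C♯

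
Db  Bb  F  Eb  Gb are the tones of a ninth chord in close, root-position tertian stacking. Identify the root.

Eb

Stacking in thirds gives Eb – Gb – Bb – Db – F, so Eb is the root — Eb minor ninth.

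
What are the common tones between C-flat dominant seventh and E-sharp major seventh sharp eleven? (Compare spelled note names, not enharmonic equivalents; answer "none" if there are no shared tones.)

none

C-flat dominant seventh: Cb Eb Gb Bbb
E-sharp major seventh sharp eleven: E# G## B# D## A##
Common to both → none.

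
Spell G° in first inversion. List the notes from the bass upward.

B♭, D♭, G

In root position, G° is G–B♭–D♭.
First inversion puts the third (B♭) in the bass.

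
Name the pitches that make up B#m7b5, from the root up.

B#m7b5 is a half-diminished seventh built on B#.
- root: B#
- minor 3rd: D#
- diminished 5th: F#
- minor 7th: A#

B# D# F# A#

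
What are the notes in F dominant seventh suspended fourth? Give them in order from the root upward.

F dominant seventh suspended fourth: dominant seventh suspended fourth on F.
F — root
B-flat — perfect 4th
C — perfect 5th
E-flat — minor 7th

F B-flat C E-flat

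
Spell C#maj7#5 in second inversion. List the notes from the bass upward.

In root position, C#maj7#5 is C#–E#–G##–B#.
Second inversion puts the fifth (G##) in the bass.

G##, B#, C#, E#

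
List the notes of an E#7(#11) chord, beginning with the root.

Root E#, quality dominant seventh sharp eleven:
root → E#
3rd (major 3rd) → G##
5th (perfect 5th) → B#
7th (minor 7th) → D#
11th (augmented 11th) → A##

E#, G##, B#, D#, A##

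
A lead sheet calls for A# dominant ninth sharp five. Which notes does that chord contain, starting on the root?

A# dominant ninth sharp five: dominant ninth sharp five on A-sharp.
A-sharp — root
C-double-sharp — major 3rd
E-double-sharp — augmented 5th
G-sharp — minor 7th
B-sharp — major 9th

A-sharp – C-double-sharp – E-double-sharp – G-sharp – B-sharp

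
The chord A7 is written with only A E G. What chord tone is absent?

C#

The full A7 chord is A, C#, E, G.
Comparing with the voicing, the major 3rd (3rd) — C# — is absent.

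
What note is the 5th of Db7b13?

Ab

Root of Db7b13 = Db. The 5th is a perfect 5th: Db up a perfect 5th → Ab.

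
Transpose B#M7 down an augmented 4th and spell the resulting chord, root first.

F#, A#, C#, E#

An augmented 4th down from B# is F#, so the new chord is F# major seventh.
F# — root
A# — major 3rd
C# — perfect 5th
E# — major 7th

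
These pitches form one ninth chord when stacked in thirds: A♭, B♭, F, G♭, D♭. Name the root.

G♭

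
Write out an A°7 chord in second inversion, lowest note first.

E♭, G♭, A, C

In root position, A°7 is A–C–E♭–G♭.
Second inversion puts the fifth (E♭) in the bass.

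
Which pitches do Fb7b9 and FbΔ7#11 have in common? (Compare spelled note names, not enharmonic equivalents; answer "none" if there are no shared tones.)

Fb, Ab, Cb

Fb7b9: Fb Ab Cb Ebb Gbb
FbΔ7#11: Fb Ab Cb Eb Bb
Common to both → Fb, Ab, Cb.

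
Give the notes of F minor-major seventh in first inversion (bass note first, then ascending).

A-flat, C, E, F

F minor-major seventh = F–A-flat–C–E; first inversion → third (A-flat) lowest.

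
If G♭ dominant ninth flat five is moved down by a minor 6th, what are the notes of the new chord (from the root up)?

Transposed root: G-flat → B-flat (minor 6th down). So we spell B-flat dominant ninth flat five:
Root: B-flat
Major 3rd (3rd): D
Diminished 5th (5th): F-flat
Minor 7th (7th): A-flat
Major 9th (9th): C

B-flat – D – F-flat – A-flat – C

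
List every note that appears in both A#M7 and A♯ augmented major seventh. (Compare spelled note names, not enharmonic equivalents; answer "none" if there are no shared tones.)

A#M7 = A♯, C𝄪, E♯, G𝄪.
A♯ augmented major seventh = A♯, C𝄪, E𝄪, G𝄪.
Shared: A♯, C𝄪, G𝄪.

A♯  C𝄪  G𝄪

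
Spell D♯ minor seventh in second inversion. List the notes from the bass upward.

D♯ minor seventh = D-sharp–F-sharp–A-sharp–C-sharp; second inversion → fifth (A-sharp) lowest.

A-sharp, C-sharp, D-sharp, F-sharp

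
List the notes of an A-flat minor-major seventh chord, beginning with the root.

Root A-flat, quality minor-major seventh:
A-flat — root
C-flat — minor 3rd
E-flat — perfect 5th
G — major 7th

A-flat, C-flat, E-flat, G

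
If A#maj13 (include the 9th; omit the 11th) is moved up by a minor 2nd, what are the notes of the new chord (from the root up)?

Transposed root: A# → B (minor 2nd up). So we spell B major thirteenth:
Root: B
Major 3rd (3rd): D#
Perfect 5th (5th): F#
Major 7th (7th): A#
Major 9th (9th): C#
Major 13th (13th): G#

B, D#, F#, A#, C#, G#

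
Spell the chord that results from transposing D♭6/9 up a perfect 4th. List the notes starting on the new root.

Gb, Bb, Db, Eb, Ab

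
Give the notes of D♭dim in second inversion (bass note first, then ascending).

In root position, D♭dim is Db–Fb–Abb.
Second inversion puts the fifth (Abb) in the bass.

Abb Db Fb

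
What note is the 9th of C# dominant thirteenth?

D#

Root of C# dominant thirteenth = C#. The 9th is a major 9th: C# up a major 9th → D#.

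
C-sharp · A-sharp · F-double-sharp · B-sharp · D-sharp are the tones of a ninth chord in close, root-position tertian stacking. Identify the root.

B-sharp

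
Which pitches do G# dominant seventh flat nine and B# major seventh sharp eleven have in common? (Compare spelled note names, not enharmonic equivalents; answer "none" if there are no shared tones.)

B-sharp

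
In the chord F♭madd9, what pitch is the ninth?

Root of F♭madd9 = Fb. The 9th is a major 9th: Fb up a major 9th → Gb.

Gb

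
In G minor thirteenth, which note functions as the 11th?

G minor thirteenth is built on G; its 11th is a perfect 11th above the root.
A fourth above G uses the letter C, and the perfect 11th above G is C.

C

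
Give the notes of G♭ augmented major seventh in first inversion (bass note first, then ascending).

B♭  D  F  G♭

In root position, G♭ augmented major seventh is G♭–B♭–D–F.
First inversion puts the third (B♭) in the bass.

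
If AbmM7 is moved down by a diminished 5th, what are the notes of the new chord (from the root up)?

D F A C#

A diminished 5th down from Ab is D, so the new chord is D minor-major seventh.
root → D
3rd (minor 3rd) → F
5th (perfect 5th) → A
7th (major 7th) → C#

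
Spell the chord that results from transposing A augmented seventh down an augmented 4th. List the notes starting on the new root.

E-flat – G – B – D-flat

A down an augmented 4th → E-flat. New chord: E-flat augmented seventh.
Root: E-flat
Major 3rd (3rd): G
Augmented 5th (5th): B
Minor 7th (7th): D-flat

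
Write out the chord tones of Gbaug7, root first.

Gbaug7 is an augmented seventh built on Gb.
Root: Gb
Major 3rd (3rd): Bb
Augmented 5th (5th): D
Minor 7th (7th): Fb

Gb – Bb – D – Fb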